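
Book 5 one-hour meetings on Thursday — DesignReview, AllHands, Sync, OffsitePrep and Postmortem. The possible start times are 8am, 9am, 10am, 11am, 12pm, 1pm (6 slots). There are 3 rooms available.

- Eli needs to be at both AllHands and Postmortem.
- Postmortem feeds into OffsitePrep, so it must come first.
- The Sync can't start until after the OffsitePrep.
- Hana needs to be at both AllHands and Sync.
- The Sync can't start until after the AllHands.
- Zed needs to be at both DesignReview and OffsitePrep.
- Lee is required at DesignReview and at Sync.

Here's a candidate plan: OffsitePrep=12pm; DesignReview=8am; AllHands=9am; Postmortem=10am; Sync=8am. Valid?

The Sync can't start until after the AllHands — violated.
Postmortem feeds into OffsitePrep, so it must come first — holds.
Lee is required at DesignReview and at Sync — violated.
Eli needs to be at both AllHands and Postmortem — holds.
There are 3 rooms available — holds.
The Sync can't start until after the OffsitePrep — violated.
Zed needs to be at both DesignReview and OffsitePrep — holds.
Hana needs to be at both AllHands and Sync — holds.

No — it violates: Lee is required at DesignReview and at Sync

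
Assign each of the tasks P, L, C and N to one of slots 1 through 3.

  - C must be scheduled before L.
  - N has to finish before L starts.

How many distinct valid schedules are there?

Splitting on P: it can be 1 (5), 2 (5), 3 (5). Listing each branch's schedules as (L, C, N):
P=1: (2,1,1) (3,1,1) (3,1,2) (3,2,1) (3,2,2) — 5.
P=2: (2,1,1) (3,1,1) (3,1,2) (3,2,1) (3,2,2) — 5.
P=3: (2,1,1) (3,1,1) (3,1,2) (3,2,1) (3,2,2) — 5.
Summing: 5 + 5 + 5 = 15.

15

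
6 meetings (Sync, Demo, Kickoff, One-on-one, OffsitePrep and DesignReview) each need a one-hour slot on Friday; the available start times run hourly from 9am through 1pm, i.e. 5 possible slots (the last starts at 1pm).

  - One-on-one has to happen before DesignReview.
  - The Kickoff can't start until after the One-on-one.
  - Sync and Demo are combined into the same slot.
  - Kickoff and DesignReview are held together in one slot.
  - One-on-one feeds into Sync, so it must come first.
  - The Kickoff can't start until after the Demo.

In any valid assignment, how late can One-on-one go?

Downstream work caps One-on-one at 11am.
One-on-one at 11am is achievable: Demo in 12pm, Kickoff in 1pm, DesignReview in 1pm, OffsitePrep in 9am, One-on-one in 11am, Sync in 12pm.

11am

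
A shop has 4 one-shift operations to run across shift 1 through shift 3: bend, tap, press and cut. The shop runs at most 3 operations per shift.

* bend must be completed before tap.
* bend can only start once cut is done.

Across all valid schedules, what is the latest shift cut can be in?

Downstream work caps cut at shift 1.
cut at shift 1 is achievable: cut -> shift 1, tap -> shift 3, press -> shift 1, bend -> shift 2.

shift 1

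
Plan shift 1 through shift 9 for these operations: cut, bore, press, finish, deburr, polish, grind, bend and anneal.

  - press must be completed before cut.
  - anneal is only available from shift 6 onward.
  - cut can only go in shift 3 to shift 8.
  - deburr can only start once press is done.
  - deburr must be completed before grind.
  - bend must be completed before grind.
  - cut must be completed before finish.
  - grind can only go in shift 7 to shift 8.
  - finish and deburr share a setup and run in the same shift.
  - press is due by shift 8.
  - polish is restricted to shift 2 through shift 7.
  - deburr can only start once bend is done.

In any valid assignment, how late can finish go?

shift 7

Precedence pushes finish to at least shift 4; finish must be in the same shift as deburr, which can't be after shift 7, so finish is at most shift 7.
finish at shift 7 is achievable: bend=shift 1; press=shift 1; cut=shift 3; bore=shift 1; deburr=shift 7; grind=shift 8; polish=shift 2; finish=shift 7; anneal=shift 6.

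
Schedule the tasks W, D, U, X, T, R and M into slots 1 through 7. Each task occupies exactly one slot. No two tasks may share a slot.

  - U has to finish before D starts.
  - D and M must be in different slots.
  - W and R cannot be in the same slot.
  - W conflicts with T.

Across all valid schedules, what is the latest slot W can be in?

7

W at 7 is achievable: X in 3; T in 4; M in 6; W in 7; D in 2; R in 5; U in 1.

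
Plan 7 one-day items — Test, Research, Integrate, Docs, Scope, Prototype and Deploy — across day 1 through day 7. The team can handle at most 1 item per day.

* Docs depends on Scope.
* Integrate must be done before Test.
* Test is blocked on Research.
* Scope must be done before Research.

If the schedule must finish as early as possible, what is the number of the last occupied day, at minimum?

day 7

The precedence chain requires at least 3 distinct days.
With at most 1 per day and 7 work items, at least 7 days are needed.
7 works (last occupied day: day 7): for example Deploy -> day 7; Prototype -> day 6; Scope -> day 1; Integrate -> day 3; Docs -> day 5; Research -> day 2; Test -> day 4.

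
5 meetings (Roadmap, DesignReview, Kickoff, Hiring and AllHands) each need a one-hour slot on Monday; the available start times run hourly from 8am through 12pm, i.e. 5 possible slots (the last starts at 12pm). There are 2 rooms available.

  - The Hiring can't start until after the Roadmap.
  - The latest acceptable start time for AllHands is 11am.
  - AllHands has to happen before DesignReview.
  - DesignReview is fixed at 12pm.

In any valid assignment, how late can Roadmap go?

Downstream work caps Roadmap at 11am.
Roadmap at 11am is achievable: DesignReview -> 12pm, AllHands -> 8am, Kickoff -> 8am, Hiring -> 12pm, Roadmap -> 11am.

11am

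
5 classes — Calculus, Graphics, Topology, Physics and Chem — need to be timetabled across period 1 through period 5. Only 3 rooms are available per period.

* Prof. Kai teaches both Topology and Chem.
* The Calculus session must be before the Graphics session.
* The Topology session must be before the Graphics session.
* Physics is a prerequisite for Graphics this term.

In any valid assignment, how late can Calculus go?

period 4

Downstream work caps Calculus at period 4.
Calculus at period 4 is achievable: Chem in period 2, Graphics in period 5, Physics in period 1, Topology in period 1, Calculus in period 4.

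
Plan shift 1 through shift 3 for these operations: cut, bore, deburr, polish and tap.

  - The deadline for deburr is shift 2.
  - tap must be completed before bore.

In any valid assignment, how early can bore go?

Precedence pushes bore to at least shift 2.
bore at shift 2 is achievable: deburr in shift 1, bore in shift 2, cut in shift 1, polish in shift 1, tap in shift 1.

shift 2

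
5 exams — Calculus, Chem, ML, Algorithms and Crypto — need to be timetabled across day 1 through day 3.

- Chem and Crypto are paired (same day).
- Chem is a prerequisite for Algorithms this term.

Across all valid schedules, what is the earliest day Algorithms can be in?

Precedence pushes Algorithms to at least day 2.
Algorithms at day 2 is achievable: Calculus in day 1; ML in day 1; Chem in day 1; Crypto in day 1; Algorithms in day 2.

day 2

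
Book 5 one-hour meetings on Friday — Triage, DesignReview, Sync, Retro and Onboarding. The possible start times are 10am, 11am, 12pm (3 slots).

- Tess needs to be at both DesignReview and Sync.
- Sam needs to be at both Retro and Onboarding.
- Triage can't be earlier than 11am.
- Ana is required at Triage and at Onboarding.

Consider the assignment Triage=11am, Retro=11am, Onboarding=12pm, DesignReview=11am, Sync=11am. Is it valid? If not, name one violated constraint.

No. Tess needs to be at both DesignReview and Sync is not satisfied.

Sam needs to be at both Retro and Onboarding — holds.
Triage can't be earlier than 11am — holds.
Tess needs to be at both DesignReview and Sync — violated.
Ana is required at Triage and at Onboarding — holds.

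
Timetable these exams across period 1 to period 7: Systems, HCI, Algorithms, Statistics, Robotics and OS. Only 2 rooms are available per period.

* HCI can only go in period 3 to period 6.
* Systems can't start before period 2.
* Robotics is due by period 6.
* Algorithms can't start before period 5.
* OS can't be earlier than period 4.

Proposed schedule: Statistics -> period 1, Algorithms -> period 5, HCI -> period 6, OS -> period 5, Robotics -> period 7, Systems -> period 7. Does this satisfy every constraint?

Systems can't start before period 2 — holds.
Robotics is due by period 6 — violated.
OS can't be earlier than period 4 — holds.
HCI can only go in period 3 to period 6 — holds.
Only 2 rooms are available per period — holds.
Algorithms can't start before period 5 — holds.

Invalid. Robotics is due by period 6.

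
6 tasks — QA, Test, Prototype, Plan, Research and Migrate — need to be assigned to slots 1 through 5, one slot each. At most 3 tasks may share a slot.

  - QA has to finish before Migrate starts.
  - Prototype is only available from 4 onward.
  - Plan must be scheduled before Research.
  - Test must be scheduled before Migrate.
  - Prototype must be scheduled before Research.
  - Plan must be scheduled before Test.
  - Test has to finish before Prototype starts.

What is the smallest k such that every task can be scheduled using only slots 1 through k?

5

The precedence chain requires at least 4 distinct slots.
With at most 3 per slot and 6 tasks, at least 2 slots are needed.
Propagating the time windows through the other constraints, Research can't land before 5, so the schedule must run through at least slot 5.
5 works (last occupied slot: 5): for example Test -> 2; Plan -> 1; Research -> 5; QA -> 1; Prototype -> 4; Migrate -> 3.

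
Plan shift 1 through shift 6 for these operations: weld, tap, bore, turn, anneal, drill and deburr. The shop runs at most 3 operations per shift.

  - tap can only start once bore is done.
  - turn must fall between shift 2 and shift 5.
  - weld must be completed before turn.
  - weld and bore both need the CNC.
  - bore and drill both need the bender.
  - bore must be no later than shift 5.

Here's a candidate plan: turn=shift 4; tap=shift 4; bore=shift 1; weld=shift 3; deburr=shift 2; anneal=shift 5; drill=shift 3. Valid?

bore and drill both need the bender — holds.
tap can only start once bore is done — holds.
bore must be no later than shift 5 — holds.
turn must fall between shift 2 and shift 5 — holds.
The shop runs at most 3 operations per shift — holds.
weld and bore both need the CNC — holds.
weld must be completed before turn — holds.

Valid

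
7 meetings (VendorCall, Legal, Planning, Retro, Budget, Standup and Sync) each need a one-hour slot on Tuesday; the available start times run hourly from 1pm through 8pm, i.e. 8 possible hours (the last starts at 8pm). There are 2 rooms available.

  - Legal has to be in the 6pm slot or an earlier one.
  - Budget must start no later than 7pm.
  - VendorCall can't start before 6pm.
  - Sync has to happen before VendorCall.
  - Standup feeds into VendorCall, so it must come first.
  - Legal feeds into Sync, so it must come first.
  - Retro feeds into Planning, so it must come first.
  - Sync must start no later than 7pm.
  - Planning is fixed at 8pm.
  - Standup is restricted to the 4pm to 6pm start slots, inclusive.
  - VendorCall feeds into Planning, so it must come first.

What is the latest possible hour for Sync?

Precedence pushes Sync to at least 2pm; Sync's own window allows nothing later than 7pm; downstream work caps Sync at 6pm.
Sync at 6pm is achievable: Budget in 1pm; Legal in 1pm; Sync in 6pm; Standup in 4pm; VendorCall in 7pm; Retro in 2pm; Planning in 8pm.

6pm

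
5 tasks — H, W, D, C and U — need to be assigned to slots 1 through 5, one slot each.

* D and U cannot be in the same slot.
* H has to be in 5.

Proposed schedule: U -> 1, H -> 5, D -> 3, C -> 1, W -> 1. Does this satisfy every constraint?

D and U cannot be in the same slot — holds.
H has to be in 5 — holds.

Yes, all constraints hold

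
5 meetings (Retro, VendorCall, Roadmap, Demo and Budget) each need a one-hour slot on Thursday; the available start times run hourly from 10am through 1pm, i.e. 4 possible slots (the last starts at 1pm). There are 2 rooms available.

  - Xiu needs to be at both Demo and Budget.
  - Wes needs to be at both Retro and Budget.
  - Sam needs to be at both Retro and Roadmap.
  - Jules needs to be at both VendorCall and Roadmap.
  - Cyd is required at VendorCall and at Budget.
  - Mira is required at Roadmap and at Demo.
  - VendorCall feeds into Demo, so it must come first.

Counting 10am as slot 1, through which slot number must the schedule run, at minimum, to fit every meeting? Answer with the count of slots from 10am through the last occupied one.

3 slots

The precedence chain requires at least 2 distinct slots.
With at most 2 per slot and 5 meetings, at least 3 slots are needed.
3 works (last occupied slot: 12pm): for example Demo=11am, Roadmap=12pm, Budget=12pm, VendorCall=10am, Retro=10am.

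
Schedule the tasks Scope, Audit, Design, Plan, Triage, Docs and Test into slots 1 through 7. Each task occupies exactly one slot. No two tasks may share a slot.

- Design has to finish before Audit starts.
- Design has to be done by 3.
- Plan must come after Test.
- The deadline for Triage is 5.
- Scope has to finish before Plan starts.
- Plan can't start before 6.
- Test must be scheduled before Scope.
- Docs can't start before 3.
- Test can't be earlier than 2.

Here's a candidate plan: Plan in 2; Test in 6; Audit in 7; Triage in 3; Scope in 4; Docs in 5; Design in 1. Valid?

Test can't be earlier than 2 — holds.
Design has to be done by 3 — holds.
No two tasks may share a slot — holds.
Plan must come after Test — violated.
Docs can't start before 3 — holds.
Plan can't start before 6 — violated.
The deadline for Triage is 5 — holds.
Scope has to finish before Plan starts — violated.
Design has to finish before Audit starts — holds.
Test must be scheduled before Scope — violated.

No — it violates: Plan must come after Test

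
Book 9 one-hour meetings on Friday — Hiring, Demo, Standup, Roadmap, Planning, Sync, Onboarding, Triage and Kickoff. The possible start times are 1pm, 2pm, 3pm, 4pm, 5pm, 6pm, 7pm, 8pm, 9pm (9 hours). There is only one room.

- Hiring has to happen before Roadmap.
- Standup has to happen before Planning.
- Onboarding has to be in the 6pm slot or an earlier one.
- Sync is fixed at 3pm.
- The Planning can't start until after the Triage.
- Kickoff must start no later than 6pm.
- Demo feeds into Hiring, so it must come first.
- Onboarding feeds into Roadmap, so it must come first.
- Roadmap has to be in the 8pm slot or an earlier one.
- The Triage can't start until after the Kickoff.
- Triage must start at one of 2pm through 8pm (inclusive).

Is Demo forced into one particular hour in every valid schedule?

No

Demo can be 1pm (e.g. Hiring -> 6pm, Onboarding -> 2pm, Kickoff -> 4pm, Standup -> 8pm, Roadmap -> 7pm, Planning -> 9pm, Demo -> 1pm, Triage -> 5pm, Sync -> 3pm) or 2pm (e.g. Kickoff -> 4pm, Sync -> 3pm, Standup -> 8pm, Onboarding -> 1pm, Demo -> 2pm, Triage -> 5pm, Roadmap -> 7pm, Planning -> 9pm, Hiring -> 6pm).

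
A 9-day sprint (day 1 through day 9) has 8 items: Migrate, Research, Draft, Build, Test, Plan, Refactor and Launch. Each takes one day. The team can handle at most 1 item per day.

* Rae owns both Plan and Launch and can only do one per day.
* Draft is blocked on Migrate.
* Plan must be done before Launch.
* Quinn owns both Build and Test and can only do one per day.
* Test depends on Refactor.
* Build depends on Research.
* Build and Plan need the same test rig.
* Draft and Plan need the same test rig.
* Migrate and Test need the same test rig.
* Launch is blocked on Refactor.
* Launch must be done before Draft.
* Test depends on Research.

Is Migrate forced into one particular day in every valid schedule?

Migrate can be day 1 (e.g. Migrate in day 1; Launch in day 4; Refactor in day 2; Test in day 7; Draft in day 6; Plan in day 3; Research in day 5; Build in day 8) or day 2 (e.g. Research -> day 5; Build -> day 8; Draft -> day 6; Test -> day 7; Launch -> day 4; Plan -> day 3; Migrate -> day 2; Refactor -> day 1).

No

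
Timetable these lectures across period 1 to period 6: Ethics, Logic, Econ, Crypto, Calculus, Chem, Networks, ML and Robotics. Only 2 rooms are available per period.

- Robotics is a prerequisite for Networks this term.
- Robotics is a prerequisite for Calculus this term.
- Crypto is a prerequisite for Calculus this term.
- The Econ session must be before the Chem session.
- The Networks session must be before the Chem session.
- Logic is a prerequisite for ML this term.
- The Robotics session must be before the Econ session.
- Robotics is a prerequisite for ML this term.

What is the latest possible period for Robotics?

period 3

Downstream work caps Robotics at period 4.
Robotics at period 3 is achievable: Ethics=period 2, Econ=period 4, Calculus=period 4, Crypto=period 1, Robotics=period 3, Networks=period 5, ML=period 5, Chem=period 6, Logic=period 1.
Nothing later works — the capacity limit rule out every period after period 3.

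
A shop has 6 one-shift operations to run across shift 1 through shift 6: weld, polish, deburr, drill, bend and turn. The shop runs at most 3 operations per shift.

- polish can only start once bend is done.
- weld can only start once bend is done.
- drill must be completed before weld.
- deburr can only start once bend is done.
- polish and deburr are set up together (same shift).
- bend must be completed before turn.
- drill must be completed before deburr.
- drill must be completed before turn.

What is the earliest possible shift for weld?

Precedence pushes weld to at least shift 2.
weld at shift 2 is achievable: turn=shift 3; polish=shift 2; weld=shift 2; deburr=shift 2; drill=shift 1; bend=shift 1.

shift 2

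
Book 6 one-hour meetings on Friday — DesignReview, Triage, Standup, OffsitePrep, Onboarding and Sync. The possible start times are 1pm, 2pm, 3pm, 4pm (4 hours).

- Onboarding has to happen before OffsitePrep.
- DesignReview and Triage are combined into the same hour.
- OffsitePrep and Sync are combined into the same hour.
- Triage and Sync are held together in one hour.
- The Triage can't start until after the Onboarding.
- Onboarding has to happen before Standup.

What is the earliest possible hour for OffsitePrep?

Precedence pushes OffsitePrep to at least 2pm.
OffsitePrep at 2pm is achievable: Triage -> 2pm; DesignReview -> 2pm; Standup -> 2pm; Onboarding -> 1pm; OffsitePrep -> 2pm; Sync -> 2pm.

2pm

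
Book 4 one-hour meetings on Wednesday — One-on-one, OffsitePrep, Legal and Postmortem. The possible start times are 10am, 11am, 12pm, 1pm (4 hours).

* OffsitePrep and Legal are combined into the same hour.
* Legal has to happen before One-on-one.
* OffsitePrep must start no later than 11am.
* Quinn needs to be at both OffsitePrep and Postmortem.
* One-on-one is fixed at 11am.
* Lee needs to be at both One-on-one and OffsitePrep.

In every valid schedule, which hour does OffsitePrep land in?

OffsitePrep's window is 10am–11am.
One-on-one is fixed at 11am, and OffsitePrep can't share a hour with One-on-one.
So OffsitePrep must be 10am.

10am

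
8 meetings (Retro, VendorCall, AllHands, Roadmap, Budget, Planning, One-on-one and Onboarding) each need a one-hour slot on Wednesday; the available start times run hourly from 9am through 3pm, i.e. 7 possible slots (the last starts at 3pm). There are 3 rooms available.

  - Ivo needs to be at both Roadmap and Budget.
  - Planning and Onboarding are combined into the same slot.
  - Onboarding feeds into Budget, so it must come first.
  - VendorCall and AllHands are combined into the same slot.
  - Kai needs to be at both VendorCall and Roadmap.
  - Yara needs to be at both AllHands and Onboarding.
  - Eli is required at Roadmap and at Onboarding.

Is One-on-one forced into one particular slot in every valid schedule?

No

One-on-one can be 9am (e.g. One-on-one=9am, Planning=9am, AllHands=11am, Roadmap=12pm, Onboarding=9am, Budget=10am, Retro=10am, VendorCall=11am) or 10am (e.g. Onboarding=9am; Retro=9am; Budget=10am; Planning=9am; One-on-one=10am; VendorCall=11am; Roadmap=12pm; AllHands=11am).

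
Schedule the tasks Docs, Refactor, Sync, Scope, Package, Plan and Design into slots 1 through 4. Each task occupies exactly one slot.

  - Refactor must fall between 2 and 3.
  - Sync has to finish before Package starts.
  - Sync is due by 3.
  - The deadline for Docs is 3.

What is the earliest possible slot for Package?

Precedence pushes Package to at least 2.
Package at 2 is achievable: Sync=1, Docs=1, Package=2, Design=1, Scope=1, Refactor=2, Plan=1.

2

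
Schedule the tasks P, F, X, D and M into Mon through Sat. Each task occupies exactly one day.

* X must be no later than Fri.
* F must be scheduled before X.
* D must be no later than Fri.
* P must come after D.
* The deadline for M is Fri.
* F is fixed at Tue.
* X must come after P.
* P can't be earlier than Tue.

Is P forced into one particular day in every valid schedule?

P can be Tue (e.g. F in Tue, D in Mon, X in Wed, M in Mon, P in Tue) or Wed (e.g. P=Wed, X=Thu, M=Mon, F=Tue, D=Mon).

No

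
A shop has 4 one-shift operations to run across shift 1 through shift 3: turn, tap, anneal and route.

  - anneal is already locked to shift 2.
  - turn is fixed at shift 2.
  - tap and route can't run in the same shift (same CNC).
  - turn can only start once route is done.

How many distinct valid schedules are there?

Enumerating: route -> shift 1, turn -> shift 2, anneal -> shift 2, tap -> shift 2 | turn=shift 2; anneal=shift 2; route=shift 1; tap=shift 3.

2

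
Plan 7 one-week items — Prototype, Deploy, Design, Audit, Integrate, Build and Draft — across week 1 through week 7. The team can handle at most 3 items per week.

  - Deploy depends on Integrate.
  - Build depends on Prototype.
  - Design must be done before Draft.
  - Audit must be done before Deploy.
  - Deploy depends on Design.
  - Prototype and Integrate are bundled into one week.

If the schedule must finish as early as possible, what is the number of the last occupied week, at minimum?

The precedence chain requires at least 2 distinct weeks.
With at most 3 per week and 7 work items, at least 3 weeks are needed.
3 works (last occupied week: week 3): for example Integrate=week 1; Prototype=week 1; Deploy=week 3; Audit=week 2; Build=week 2; Design=week 1; Draft=week 2.

3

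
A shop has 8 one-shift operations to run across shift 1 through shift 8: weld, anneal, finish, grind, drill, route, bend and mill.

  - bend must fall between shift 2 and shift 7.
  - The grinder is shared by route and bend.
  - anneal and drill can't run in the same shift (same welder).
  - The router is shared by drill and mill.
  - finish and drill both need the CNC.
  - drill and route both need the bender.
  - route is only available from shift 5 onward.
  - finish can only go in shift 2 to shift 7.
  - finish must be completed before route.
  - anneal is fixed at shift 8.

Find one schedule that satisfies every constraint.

drill -> shift 1; bend -> shift 2; grind -> shift 1; finish -> shift 2; route -> shift 5; mill -> shift 2; anneal -> shift 8; weld -> shift 1

Checking: finish(shift 2) before route(shift 5); drill(shift 1) != mill(shift 2); finish(shift 2) != drill(shift 1); drill(shift 1) != route(shift 5); route(shift 5) != bend(shift 2); anneal(shift 8) != drill(shift 1); route=shift 5 in [shift 5,shift 8]; anneal=shift 8 in [shift 8,shift 8]; bend=shift 2 in [shift 2,shift 7]; finish=shift 2 in [shift 2,shift 7].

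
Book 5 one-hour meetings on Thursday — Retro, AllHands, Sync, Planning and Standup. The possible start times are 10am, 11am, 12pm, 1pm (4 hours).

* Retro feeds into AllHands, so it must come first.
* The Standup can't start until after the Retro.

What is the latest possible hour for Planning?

1pm

Planning at 1pm is achievable: Standup=11am, Retro=10am, AllHands=11am, Sync=10am, Planning=1pm.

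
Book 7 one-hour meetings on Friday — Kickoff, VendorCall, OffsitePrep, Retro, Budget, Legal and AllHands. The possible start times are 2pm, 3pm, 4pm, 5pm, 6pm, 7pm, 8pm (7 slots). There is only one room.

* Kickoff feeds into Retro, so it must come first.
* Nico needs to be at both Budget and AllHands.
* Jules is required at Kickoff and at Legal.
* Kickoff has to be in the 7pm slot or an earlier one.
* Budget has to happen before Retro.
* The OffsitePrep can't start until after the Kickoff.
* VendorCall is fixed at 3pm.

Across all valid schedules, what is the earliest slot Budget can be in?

2pm

Downstream work caps Budget at 7pm.
Budget at 2pm is achievable: OffsitePrep -> 6pm, Retro -> 5pm, Kickoff -> 4pm, VendorCall -> 3pm, Legal -> 7pm, AllHands -> 8pm, Budget -> 2pm.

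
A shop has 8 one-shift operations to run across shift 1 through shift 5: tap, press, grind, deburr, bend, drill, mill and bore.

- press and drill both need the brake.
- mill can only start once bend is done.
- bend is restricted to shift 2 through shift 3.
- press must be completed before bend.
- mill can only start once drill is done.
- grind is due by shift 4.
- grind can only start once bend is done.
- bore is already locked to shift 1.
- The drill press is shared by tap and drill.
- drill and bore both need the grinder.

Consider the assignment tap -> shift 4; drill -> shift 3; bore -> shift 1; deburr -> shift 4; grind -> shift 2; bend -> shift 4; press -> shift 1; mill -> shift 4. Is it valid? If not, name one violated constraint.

mill can only start once bend is done — violated.
drill and bore both need the grinder — holds.
grind is due by shift 4 — holds.
mill can only start once drill is done — holds.
press must be completed before bend — holds.
grind can only start once bend is done — violated.
The drill press is shared by tap and drill — holds.
press and drill both need the brake — holds.
bore is already locked to shift 1 — holds.
bend is restricted to shift 2 through shift 3 — violated.

Invalid. grind can only start once bend is done.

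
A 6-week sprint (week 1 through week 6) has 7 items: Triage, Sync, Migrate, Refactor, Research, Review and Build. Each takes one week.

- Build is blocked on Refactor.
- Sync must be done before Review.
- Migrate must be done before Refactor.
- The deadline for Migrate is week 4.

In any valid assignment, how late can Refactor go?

week 5

Precedence pushes Refactor to at least week 2; downstream work caps Refactor at week 5.
Refactor at week 5 is achievable: Build in week 6, Research in week 1, Triage in week 1, Review in week 2, Migrate in week 1, Refactor in week 5, Sync in week 1.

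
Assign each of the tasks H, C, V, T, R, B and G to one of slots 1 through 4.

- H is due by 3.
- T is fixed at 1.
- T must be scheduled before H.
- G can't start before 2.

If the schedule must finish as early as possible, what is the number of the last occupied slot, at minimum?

slot 2

The precedence chain requires at least 2 distinct slots.
2 works (last occupied slot: 2): for example T in 1, V in 1, B in 1, R in 1, C in 1, H in 2, G in 2.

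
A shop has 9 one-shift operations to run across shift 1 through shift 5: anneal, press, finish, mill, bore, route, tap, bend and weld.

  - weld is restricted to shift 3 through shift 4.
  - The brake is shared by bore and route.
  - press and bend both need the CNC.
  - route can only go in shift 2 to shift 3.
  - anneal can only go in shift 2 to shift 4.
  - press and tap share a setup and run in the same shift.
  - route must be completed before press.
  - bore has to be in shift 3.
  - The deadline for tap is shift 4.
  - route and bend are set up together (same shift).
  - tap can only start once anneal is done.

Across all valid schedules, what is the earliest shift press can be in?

shift 3

Precedence pushes press to at least shift 3; press must be in the same shift as tap, which can't be after shift 4, so press is at most shift 4.
press at shift 3 is achievable: press in shift 3; route in shift 2; anneal in shift 2; bend in shift 2; mill in shift 1; weld in shift 3; finish in shift 1; tap in shift 3; bore in shift 3.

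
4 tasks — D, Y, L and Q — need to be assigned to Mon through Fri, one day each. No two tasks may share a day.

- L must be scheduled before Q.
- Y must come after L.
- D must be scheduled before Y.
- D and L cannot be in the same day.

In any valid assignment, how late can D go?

Downstream work caps D at Thu.
D at Thu is achievable: L -> Mon; Y -> Fri; D -> Thu; Q -> Tue.

Thu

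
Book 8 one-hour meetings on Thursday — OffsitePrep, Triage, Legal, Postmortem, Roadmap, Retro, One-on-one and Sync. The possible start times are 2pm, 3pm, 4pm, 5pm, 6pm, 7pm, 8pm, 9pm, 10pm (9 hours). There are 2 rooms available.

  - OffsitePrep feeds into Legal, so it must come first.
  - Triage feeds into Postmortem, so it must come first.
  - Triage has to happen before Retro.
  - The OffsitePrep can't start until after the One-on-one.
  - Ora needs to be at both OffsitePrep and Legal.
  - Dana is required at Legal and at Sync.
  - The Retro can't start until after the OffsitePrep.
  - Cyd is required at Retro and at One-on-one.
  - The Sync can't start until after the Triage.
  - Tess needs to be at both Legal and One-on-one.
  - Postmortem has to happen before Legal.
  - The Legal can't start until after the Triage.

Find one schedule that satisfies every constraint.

Roadmap=5pm, Postmortem=3pm, Triage=2pm, Sync=5pm, Legal=4pm, OffsitePrep=3pm, One-on-one=2pm, Retro=4pm

Checking: One-on-one(2pm) before OffsitePrep(3pm); Triage(2pm) before Legal(4pm); Postmortem(3pm) before Legal(4pm); Triage(2pm) before Sync(5pm); OffsitePrep(3pm) before Retro(4pm); OffsitePrep(3pm) before Legal(4pm); Triage(2pm) before Postmortem(3pm); Triage(2pm) before Retro(4pm); OffsitePrep(3pm) != Legal(4pm); Retro(4pm) != One-on-one(2pm); Legal(4pm) != One-on-one(2pm); Legal(4pm) != Sync(5pm); max 2 per hour (cap 2).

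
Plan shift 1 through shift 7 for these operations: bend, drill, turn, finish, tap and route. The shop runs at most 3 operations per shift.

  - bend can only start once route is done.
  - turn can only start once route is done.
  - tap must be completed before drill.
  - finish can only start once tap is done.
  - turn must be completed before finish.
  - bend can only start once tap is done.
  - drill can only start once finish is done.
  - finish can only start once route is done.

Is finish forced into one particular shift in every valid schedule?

finish can be shift 3 (e.g. bend=shift 2, turn=shift 2, finish=shift 3, drill=shift 4, route=shift 1, tap=shift 1) or shift 4 (e.g. turn in shift 2; bend in shift 2; route in shift 1; finish in shift 4; drill in shift 5; tap in shift 1).

No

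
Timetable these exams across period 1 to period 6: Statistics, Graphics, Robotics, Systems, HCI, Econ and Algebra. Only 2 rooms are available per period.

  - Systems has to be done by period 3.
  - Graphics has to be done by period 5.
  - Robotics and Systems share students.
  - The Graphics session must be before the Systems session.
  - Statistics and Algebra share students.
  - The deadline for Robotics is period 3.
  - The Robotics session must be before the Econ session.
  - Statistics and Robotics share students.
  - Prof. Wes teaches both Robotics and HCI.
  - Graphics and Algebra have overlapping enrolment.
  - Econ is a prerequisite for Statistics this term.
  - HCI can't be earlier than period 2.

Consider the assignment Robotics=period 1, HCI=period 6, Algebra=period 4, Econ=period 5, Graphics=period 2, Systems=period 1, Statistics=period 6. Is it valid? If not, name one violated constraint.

Robotics and Systems share students — violated.
Econ is a prerequisite for Statistics this term — holds.
The deadline for Robotics is period 3 — holds.
HCI can't be earlier than period 2 — holds.
The Graphics session must be before the Systems session — violated.
Only 2 rooms are available per period — holds.
Statistics and Robotics share students — holds.
Prof. Wes teaches both Robotics and HCI — holds.
Graphics and Algebra have overlapping enrolment — holds.
Graphics has to be done by period 5 — holds.
Systems has to be done by period 3 — holds.
The Robotics session must be before the Econ session — holds.
Statistics and Algebra share students — holds.

No. Robotics and Systems share students is not satisfied.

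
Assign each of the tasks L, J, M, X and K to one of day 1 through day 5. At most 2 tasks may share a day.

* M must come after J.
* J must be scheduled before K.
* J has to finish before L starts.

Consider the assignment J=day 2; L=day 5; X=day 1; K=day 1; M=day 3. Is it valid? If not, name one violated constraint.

No — it violates: J must be scheduled before K

J must be scheduled before K — violated.
J has to finish before L starts — holds.
At most 2 tasks may share a day — holds.
M must come after J — holds.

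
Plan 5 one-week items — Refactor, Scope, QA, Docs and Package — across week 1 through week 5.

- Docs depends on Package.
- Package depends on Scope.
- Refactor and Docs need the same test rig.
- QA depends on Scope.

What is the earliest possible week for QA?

week 2

Precedence pushes QA to at least week 2.
QA at week 2 is achievable: Docs in week 3, Refactor in week 1, Scope in week 1, Package in week 2, QA in week 2.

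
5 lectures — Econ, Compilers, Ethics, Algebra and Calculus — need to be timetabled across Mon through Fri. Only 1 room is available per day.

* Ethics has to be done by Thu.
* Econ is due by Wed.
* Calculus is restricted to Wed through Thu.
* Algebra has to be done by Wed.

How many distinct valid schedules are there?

Splitting on Econ: it can be Mon (3), Tue (3), Wed (2). Listing each branch's schedules as (Compilers, Ethics, Algebra, Calculus):
Econ=Mon: (Fri,Tue,Wed,Thu) (Fri,Wed,Tue,Thu) (Fri,Thu,Tue,Wed) — 3.
Econ=Tue: (Fri,Mon,Wed,Thu) (Fri,Wed,Mon,Thu) (Fri,Thu,Mon,Wed) — 3.
Econ=Wed: (Fri,Mon,Tue,Thu) (Fri,Tue,Mon,Thu) — 2.
Summing: 3 + 3 + 2 = 8.

8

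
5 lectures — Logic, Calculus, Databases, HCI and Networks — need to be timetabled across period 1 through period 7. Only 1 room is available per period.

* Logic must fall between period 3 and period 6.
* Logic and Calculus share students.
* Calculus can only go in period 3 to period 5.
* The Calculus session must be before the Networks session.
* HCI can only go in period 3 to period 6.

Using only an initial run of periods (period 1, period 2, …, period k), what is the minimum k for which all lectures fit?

The precedence chain requires at least 2 distinct periods.
With at most 1 per period and 5 lectures, at least 5 periods are needed.
Propagating the time windows through the other constraints, Networks can't land before period 4, so the schedule must run through at least period 4.
Could 5 periods be enough, i.e. nothing placed later than period 5? No: Logic's window within 5 periods is {period 3, period 4, period 5}; Calculus's window within 5 periods is {period 3, period 4, period 5}; HCI's window within 5 periods is {period 3, period 4, period 5}; Networks must come after Calculus (at period 3 or later) → {period 4, period 5}; Calculus must come before Networks (at period 5 or earlier) → {period 3, period 4}; Logic, Calculus, HCI and Networks are all confined to {period 3, period 4, period 5} — 4 lectures for 3 periods at most 1 apiece is too many.
So 5 periods is not enough.
6 works (last occupied period: period 6): for example Logic in period 4; Networks in period 6; Databases in period 1; Calculus in period 3; HCI in period 5.

6 periods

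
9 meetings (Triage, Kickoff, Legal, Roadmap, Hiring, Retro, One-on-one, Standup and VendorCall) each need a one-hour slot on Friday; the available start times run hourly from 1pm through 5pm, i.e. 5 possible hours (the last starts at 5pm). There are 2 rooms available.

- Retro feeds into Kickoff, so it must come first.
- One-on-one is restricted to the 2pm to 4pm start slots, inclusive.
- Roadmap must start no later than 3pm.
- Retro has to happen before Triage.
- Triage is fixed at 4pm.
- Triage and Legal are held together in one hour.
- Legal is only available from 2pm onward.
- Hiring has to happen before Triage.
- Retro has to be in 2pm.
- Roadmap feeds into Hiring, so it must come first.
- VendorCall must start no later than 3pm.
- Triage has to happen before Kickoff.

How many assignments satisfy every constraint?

Splitting on Roadmap: it can be 1pm (12), 2pm (2). Listing each branch's schedules as (Triage, Kickoff, Legal, Hiring, Retro, One-on-one, Standup, VendorCall):
Roadmap=1pm: (4pm,5pm,4pm,2pm,2pm,3pm,1pm,3pm) (4pm,5pm,4pm,2pm,2pm,3pm,3pm,1pm) (4pm,5pm,4pm,2pm,2pm,3pm,5pm,1pm) (4pm,5pm,4pm,2pm,2pm,3pm,5pm,3pm) (4pm,5pm,4pm,3pm,2pm,2pm,1pm,3pm) (4pm,5pm,4pm,3pm,2pm,2pm,3pm,1pm) (4pm,5pm,4pm,3pm,2pm,2pm,5pm,1pm) (4pm,5pm,4pm,3pm,2pm,2pm,5pm,3pm) (4pm,5pm,4pm,3pm,2pm,3pm,1pm,2pm) (4pm,5pm,4pm,3pm,2pm,3pm,2pm,1pm) (4pm,5pm,4pm,3pm,2pm,3pm,5pm,1pm) (4pm,5pm,4pm,3pm,2pm,3pm,5pm,2pm) — 12.
Roadmap=2pm: (4pm,5pm,4pm,3pm,2pm,3pm,1pm,1pm) (4pm,5pm,4pm,3pm,2pm,3pm,5pm,1pm) — 2.
Summing: 12 + 2 = 14.

14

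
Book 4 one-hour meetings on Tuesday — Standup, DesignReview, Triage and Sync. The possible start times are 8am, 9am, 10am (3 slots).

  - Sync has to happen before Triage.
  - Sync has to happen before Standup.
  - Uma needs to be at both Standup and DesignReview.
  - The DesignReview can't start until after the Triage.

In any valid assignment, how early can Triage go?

Precedence pushes Triage to at least 9am; downstream work caps Triage at 9am.
Triage at 9am is achievable: Sync in 8am, DesignReview in 10am, Triage in 9am, Standup in 9am.

9am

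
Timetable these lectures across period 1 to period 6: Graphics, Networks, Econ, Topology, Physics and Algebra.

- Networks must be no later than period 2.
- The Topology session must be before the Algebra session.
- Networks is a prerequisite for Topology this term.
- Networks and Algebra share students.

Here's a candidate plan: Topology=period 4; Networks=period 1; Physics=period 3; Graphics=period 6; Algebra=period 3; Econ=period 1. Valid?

Networks is a prerequisite for Topology this term — holds.
Networks must be no later than period 2 — holds.
The Topology session must be before the Algebra session — violated.
Networks and Algebra share students — holds.

No. The Topology session must be before the Algebra session is not satisfied.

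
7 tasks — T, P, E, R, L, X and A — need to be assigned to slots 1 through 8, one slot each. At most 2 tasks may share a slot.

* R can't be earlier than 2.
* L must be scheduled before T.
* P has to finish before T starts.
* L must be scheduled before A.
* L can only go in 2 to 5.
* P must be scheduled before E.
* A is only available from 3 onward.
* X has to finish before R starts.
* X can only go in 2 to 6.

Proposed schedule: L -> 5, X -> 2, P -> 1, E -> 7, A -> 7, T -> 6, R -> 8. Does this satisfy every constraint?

R can't be earlier than 2 — holds.
X can only go in 2 to 6 — holds.
P has to finish before T starts — holds.
P must be scheduled before E — holds.
L can only go in 2 to 5 — holds.
L must be scheduled before T — holds.
At most 2 tasks may share a slot — holds.
X has to finish before R starts — holds.
L must be scheduled before A — holds.
A is only available from 3 onward — holds.

Valid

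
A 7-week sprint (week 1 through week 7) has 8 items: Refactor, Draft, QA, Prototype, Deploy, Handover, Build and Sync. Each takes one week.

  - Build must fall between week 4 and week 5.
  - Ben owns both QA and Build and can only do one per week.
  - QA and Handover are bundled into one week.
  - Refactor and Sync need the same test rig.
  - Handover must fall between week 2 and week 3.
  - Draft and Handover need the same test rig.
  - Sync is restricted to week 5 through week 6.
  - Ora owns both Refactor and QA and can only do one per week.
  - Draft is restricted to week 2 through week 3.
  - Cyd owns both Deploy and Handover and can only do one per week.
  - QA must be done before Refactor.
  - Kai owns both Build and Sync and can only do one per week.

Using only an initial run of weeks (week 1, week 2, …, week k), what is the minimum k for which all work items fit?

The precedence chain requires at least 2 distinct weeks.
Sync can't be placed before week 5, so the schedule must run through at least week 5.
5 works (last occupied week: week 5): for example QA=week 3, Handover=week 3, Refactor=week 4, Draft=week 2, Deploy=week 1, Build=week 4, Sync=week 5, Prototype=week 1.

5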